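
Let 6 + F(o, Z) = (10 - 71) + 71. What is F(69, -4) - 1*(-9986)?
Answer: 9990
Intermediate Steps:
F(o, Z) = 4 (F(o, Z) = -6 + ((10 - 71) + 71) = -6 + (-61 + 71) = -6 + 10 = 4)
F(69, -4) - 1*(-9986) = 4 - 1*(-9986) = 4 + 9986 = 9990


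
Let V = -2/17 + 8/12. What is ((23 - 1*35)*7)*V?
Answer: -784/17 ≈ -46.118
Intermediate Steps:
V = 28/51 (V = -2*1/17 + 8*(1/12) = -2/17 + 2/3 = 28/51 ≈ 0.54902)
((23 - 1*35)*7)*V = ((23 - 1*35)*7)*(28/51) = ((23 - 35)*7)*(28/51) = -12*7*(28/51) = -84*28/51 = -784/17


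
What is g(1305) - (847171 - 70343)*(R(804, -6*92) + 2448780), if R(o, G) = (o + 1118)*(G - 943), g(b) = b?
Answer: 329848938385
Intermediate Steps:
R(o, G) = (-943 + G)*(1118 + o) (R(o, G) = (1118 + o)*(-943 + G) = (-943 + G)*(1118 + o))
g(1305) - (847171 - 70343)*(R(804, -6*92) + 2448780) = 1305 - (847171 - 70343)*((-1054274 - 943*804 + 1118*(-6*92) - 6*92*804) + 2448780) = 1305 - 776828*((-1054274 - 758172 + 1118*(-552) - 552*804) + 2448780) = 1305 - 776828*((-1054274 - 758172 - 617136 - 443808) + 2448780) = 1305 - 776828*(-2873390 + 2448780) = 1305 - 776828*(-424610) = 1305 - 1*(-329848937080) = 1305 + 329848937080 = 329848938385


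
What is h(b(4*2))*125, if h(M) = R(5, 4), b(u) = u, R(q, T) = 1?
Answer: 125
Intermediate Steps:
h(M) = 1
h(b(4*2))*125 = 1*125 = 125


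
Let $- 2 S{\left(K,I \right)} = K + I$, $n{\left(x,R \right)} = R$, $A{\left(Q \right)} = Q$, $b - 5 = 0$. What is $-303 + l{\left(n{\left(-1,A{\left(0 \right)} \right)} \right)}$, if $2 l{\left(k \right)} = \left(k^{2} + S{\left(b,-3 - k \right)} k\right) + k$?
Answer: $-303$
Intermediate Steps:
$b = 5$ ($b = 5 + 0 = 5$)
$S{\left(K,I \right)} = - \frac{I}{2} - \frac{K}{2}$ ($S{\left(K,I \right)} = - \frac{K + I}{2} = - \frac{I + K}{2} = - \frac{I}{2} - \frac{K}{2}$)
$l{\left(k \right)} = \frac{k}{2} + \frac{k^{2}}{2} + \frac{k \left(-1 + \frac{k}{2}\right)}{2}$ ($l{\left(k \right)} = \frac{\left(k^{2} + \left(- \frac{-3 - k}{2} - \frac{5}{2}\right) k\right) + k}{2} = \frac{\left(k^{2} + \left(\left(\frac{3}{2} + \frac{k}{2}\right) - \frac{5}{2}\right) k\right) + k}{2} = \frac{\left(k^{2} + \left(-1 + \frac{k}{2}\right) k\right) + k}{2} = \frac{\left(k^{2} + k \left(-1 + \frac{k}{2}\right)\right) + k}{2} = \frac{k + k^{2} + k \left(-1 + \frac{k}{2}\right)}{2} = \frac{k}{2} + \frac{k^{2}}{2} + \frac{k \left(-1 + \frac{k}{2}\right)}{2}$)
$-303 + l{\left(n{\left(-1,A{\left(0 \right)} \right)} \right)} = -303 + \frac{3 \cdot 0^{2}}{4} = -303 + \frac{3}{4} \cdot 0 = -303 + 0 = -303$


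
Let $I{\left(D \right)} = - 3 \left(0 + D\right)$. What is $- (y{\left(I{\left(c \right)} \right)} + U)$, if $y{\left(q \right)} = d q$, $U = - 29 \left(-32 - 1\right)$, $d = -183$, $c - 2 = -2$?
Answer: $-957$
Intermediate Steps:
$c = 0$ ($c = 2 - 2 = 0$)
$I{\left(D \right)} = - 3 D$
$U = 957$ ($U = \left(-29\right) \left(-33\right) = 957$)
$y{\left(q \right)} = - 183 q$
$- (y{\left(I{\left(c \right)} \right)} + U) = - (- 183 \left(\left(-3\right) 0\right) + 957) = - (\left(-183\right) 0 + 957) = - (0 + 957) = \left(-1\right) 957 = -957$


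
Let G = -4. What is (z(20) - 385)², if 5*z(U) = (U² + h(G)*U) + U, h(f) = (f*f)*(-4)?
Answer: 310249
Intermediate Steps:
h(f) = -4*f² (h(f) = f²*(-4) = -4*f²)
z(U) = -63*U/5 + U²/5 (z(U) = ((U² + (-4*(-4)²)*U) + U)/5 = ((U² + (-4*16)*U) + U)/5 = ((U² - 64*U) + U)/5 = (U² - 63*U)/5 = -63*U/5 + U²/5)
(z(20) - 385)² = ((⅕)*20*(-63 + 20) - 385)² = ((⅕)*20*(-43) - 385)² = (-172 - 385)² = (-557)² = 310249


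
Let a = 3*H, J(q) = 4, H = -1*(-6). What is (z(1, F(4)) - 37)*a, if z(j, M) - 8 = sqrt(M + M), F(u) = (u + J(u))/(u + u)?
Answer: -522 + 18*sqrt(2) ≈ -496.54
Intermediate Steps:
H = 6
F(u) = (4 + u)/(2*u) (F(u) = (u + 4)/(u + u) = (4 + u)/((2*u)) = (4 + u)*(1/(2*u)) = (4 + u)/(2*u))
z(j, M) = 8 + sqrt(2)*sqrt(M) (z(j, M) = 8 + sqrt(M + M) = 8 + sqrt(2*M) = 8 + sqrt(2)*sqrt(M))
a = 18 (a = 3*6 = 18)
(z(1, F(4)) - 37)*a = ((8 + sqrt(2)*sqrt((1/2)*(4 + 4)/4)) - 37)*18 = ((8 + sqrt(2)*sqrt((1/2)*(1/4)*8)) - 37)*18 = ((8 + sqrt(2)*sqrt(1)) - 37)*18 = ((8 + sqrt(2)*1) - 37)*18 = ((8 + sqrt(2)) - 37)*18 = (-29 + sqrt(2))*18 = -522 + 18*sqrt(2)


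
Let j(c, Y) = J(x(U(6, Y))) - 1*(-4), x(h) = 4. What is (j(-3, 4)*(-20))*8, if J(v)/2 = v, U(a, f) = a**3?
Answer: -1920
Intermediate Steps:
J(v) = 2*v
j(c, Y) = 12 (j(c, Y) = 2*4 - 1*(-4) = 8 + 4 = 12)
(j(-3, 4)*(-20))*8 = (12*(-20))*8 = -240*8 = -1920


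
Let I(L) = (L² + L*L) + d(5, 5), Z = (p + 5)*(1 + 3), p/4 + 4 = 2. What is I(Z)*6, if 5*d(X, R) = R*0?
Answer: 1728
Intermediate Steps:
p = -8 (p = -16 + 4*2 = -16 + 8 = -8)
d(X, R) = 0 (d(X, R) = (R*0)/5 = (⅕)*0 = 0)
Z = -12 (Z = (-8 + 5)*(1 + 3) = -3*4 = -12)
I(L) = 2*L² (I(L) = (L² + L*L) + 0 = (L² + L²) + 0 = 2*L² + 0 = 2*L²)
I(Z)*6 = (2*(-12)²)*6 = (2*144)*6 = 288*6 = 1728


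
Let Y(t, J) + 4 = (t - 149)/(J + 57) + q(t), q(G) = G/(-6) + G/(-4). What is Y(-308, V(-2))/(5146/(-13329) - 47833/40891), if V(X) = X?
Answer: -3478057281672/46639512865 ≈ -74.573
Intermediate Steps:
q(G) = -5*G/12 (q(G) = G*(-⅙) + G*(-¼) = -G/6 - G/4 = -5*G/12)
Y(t, J) = -4 - 5*t/12 + (-149 + t)/(57 + J) (Y(t, J) = -4 + ((t - 149)/(J + 57) - 5*t/12) = -4 + ((-149 + t)/(57 + J) - 5*t/12) = -4 + (-5*t/12 + (-149 + t)/(57 + J)) = -4 - 5*t/12 + (-149 + t)/(57 + J))
Y(-308, V(-2))/(5146/(-13329) - 47833/40891) = ((-4524 - 273*(-308) - 48*(-2) - 5*(-2)*(-308))/(12*(57 - 2)))/(5146/(-13329) - 47833/40891) = ((1/12)*(-4524 + 84084 + 96 - 3080)/55)/(5146*(-1/13329) - 47833*1/40891) = ((1/12)*(1/55)*76576)/(-5146/13329 - 47833/40891) = 19144/(165*(-847991143/545036139)) = (19144/165)*(-545036139/847991143) = -3478057281672/46639512865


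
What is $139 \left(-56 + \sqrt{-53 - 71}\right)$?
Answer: $-7784 + 278 i \sqrt{31} \approx -7784.0 + 1547.8 i$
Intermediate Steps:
$139 \left(-56 + \sqrt{-53 - 71}\right) = 139 \left(-56 + \sqrt{-124}\right) = 139 \left(-56 + 2 i \sqrt{31}\right) = -7784 + 278 i \sqrt{31}$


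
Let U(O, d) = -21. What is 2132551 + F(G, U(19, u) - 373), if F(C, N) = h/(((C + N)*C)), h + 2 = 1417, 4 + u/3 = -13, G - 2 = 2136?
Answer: 7951583203687/3728672 ≈ 2.1326e+6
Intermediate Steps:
G = 2138 (G = 2 + 2136 = 2138)
u = -51 (u = -12 + 3*(-13) = -12 - 39 = -51)
h = 1415 (h = -2 + 1417 = 1415)
F(C, N) = 1415/(C*(C + N)) (F(C, N) = 1415/(((C + N)*C)) = 1415/((C*(C + N))) = 1415*(1/(C*(C + N))) = 1415/(C*(C + N)))
2132551 + F(G, U(19, u) - 373) = 2132551 + 1415/(2138*(2138 + (-21 - 373))) = 2132551 + 1415*(1/2138)/(2138 - 394) = 2132551 + 1415*(1/2138)/1744 = 2132551 + 1415*(1/2138)*(1/1744) = 2132551 + 1415/3728672 = 7951583203687/3728672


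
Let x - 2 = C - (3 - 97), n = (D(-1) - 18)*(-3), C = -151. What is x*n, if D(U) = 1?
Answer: -2805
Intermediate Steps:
n = 51 (n = (1 - 18)*(-3) = -17*(-3) = 51)
x = -55 (x = 2 + (-151 - (3 - 97)) = 2 + (-151 - 1*(-94)) = 2 + (-151 + 94) = 2 - 57 = -55)
x*n = -55*51 = -2805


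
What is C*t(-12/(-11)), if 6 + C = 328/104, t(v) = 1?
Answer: -37/13 ≈ -2.8462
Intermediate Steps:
C = -37/13 (C = -6 + 328/104 = -6 + 328*(1/104) = -6 + 41/13 = -37/13 ≈ -2.8462)
C*t(-12/(-11)) = -37/13*1 = -37/13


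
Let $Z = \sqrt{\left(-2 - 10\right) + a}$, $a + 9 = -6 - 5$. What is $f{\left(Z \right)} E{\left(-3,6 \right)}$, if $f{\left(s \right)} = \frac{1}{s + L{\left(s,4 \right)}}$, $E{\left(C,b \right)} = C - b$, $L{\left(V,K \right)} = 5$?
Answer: $- \frac{15}{19} + \frac{12 i \sqrt{2}}{19} \approx -0.78947 + 0.89319 i$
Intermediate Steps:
$a = -20$ ($a = -9 - 11 = -20$)
$Z = 4 i \sqrt{2}$ ($Z = \sqrt{\left(-2 - 10\right) - 20} = \sqrt{-12 - 20} = \sqrt{-32} = 4 i \sqrt{2} \approx 5.6569 i$)
$f{\left(s \right)} = \frac{1}{5 + s}$ ($f{\left(s \right)} = \frac{1}{s + 5} = \frac{1}{5 + s}$)
$f{\left(Z \right)} E{\left(-3,6 \right)} = \frac{-3 - 6}{5 + 4 i \sqrt{2}} = \frac{1}{5 + 4 i \sqrt{2}} \left(-9\right) = - \frac{9}{5 + 4 i \sqrt{2}}$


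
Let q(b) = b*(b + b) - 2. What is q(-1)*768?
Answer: 0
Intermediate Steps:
q(b) = -2 + 2*b² (q(b) = b*(2*b) - 2 = 2*b² - 2 = -2 + 2*b²)
q(-1)*768 = (-2 + 2*(-1)²)*768 = (-2 + 2*1)*768 = (-2 + 2)*768 = 0*768 = 0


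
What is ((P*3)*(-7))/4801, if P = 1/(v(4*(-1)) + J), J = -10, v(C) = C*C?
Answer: -7/9602 ≈ -0.00072902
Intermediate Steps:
v(C) = C²
P = ⅙ (P = 1/((4*(-1))² - 10) = 1/((-4)² - 10) = 1/(16 - 10) = 1/6 = ⅙ ≈ 0.16667)
((P*3)*(-7))/4801 = (((⅙)*3)*(-7))/4801 = ((½)*(-7))*(1/4801) = -7/2*1/4801 = -7/9602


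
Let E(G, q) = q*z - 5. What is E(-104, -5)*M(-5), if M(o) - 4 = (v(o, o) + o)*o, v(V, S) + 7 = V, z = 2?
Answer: -1335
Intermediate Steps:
v(V, S) = -7 + V
E(G, q) = -5 + 2*q (E(G, q) = q*2 - 5 = 2*q - 5 = -5 + 2*q)
M(o) = 4 + o*(-7 + 2*o) (M(o) = 4 + ((-7 + o) + o)*o = 4 + (-7 + 2*o)*o = 4 + o*(-7 + 2*o))
E(-104, -5)*M(-5) = (-5 + 2*(-5))*(4 + (-5)**2 - 5*(-7 - 5)) = (-5 - 10)*(4 + 25 - 5*(-12)) = -15*(4 + 25 + 60) = -15*89 = -1335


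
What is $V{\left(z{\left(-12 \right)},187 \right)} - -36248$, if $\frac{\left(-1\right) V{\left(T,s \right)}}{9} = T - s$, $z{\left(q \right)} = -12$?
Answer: $38039$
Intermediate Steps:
$V{\left(T,s \right)} = - 9 T + 9 s$ ($V{\left(T,s \right)} = - 9 \left(T - s\right) = - 9 T + 9 s$)
$V{\left(z{\left(-12 \right)},187 \right)} - -36248 = \left(\left(-9\right) \left(-12\right) + 9 \cdot 187\right) - -36248 = \left(108 + 1683\right) + 36248 = 1791 + 36248 = 38039$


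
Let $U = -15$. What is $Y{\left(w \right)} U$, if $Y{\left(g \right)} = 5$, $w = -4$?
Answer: $-75$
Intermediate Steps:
$Y{\left(w \right)} U = 5 \left(-15\right) = -75$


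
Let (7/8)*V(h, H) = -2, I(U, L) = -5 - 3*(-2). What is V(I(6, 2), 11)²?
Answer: 256/49 ≈ 5.2245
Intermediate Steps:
I(U, L) = 1 (I(U, L) = -5 + 6 = 1)
V(h, H) = -16/7 (V(h, H) = (8/7)*(-2) = -16/7)
V(I(6, 2), 11)² = (-16/7)² = 256/49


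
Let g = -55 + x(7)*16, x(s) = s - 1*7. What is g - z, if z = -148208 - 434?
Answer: 148587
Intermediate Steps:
x(s) = -7 + s (x(s) = s - 7 = -7 + s)
g = -55 (g = -55 + (-7 + 7)*16 = -55 + 0*16 = -55 + 0 = -55)
z = -148642
g - z = -55 - 1*(-148642) = -55 + 148642 = 148587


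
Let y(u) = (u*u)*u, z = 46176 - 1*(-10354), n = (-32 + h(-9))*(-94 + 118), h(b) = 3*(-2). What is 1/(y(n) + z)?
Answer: -1/758493998 ≈ -1.3184e-9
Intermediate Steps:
h(b) = -6
n = -912 (n = (-32 - 6)*(-94 + 118) = -38*24 = -912)
z = 56530 (z = 46176 + 10354 = 56530)
y(u) = u³ (y(u) = u²*u = u³)
1/(y(n) + z) = 1/((-912)³ + 56530) = 1/(-758550528 + 56530) = 1/(-758493998) = -1/758493998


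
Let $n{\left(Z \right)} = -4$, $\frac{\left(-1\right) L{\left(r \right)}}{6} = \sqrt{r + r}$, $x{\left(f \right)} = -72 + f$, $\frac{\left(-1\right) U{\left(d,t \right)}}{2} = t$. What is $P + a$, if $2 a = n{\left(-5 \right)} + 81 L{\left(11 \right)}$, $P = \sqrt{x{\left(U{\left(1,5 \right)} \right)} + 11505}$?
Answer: $-2 + \sqrt{11423} - 243 \sqrt{22} \approx -1034.9$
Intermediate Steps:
$U{\left(d,t \right)} = - 2 t$
$L{\left(r \right)} = - 6 \sqrt{2} \sqrt{r}$ ($L{\left(r \right)} = - 6 \sqrt{r + r} = - 6 \sqrt{2 r} = - 6 \sqrt{2} \sqrt{r}$)
$P = \sqrt{11423}$ ($P = \sqrt{\left(-72 - 10\right) + 11505} = \sqrt{-82 + 11505} = \sqrt{11423} \approx 106.88$)
$a = -2 - 243 \sqrt{22}$ ($a = \frac{-4 + 81 \left(- 6 \sqrt{2} \sqrt{11}\right)}{2} = \frac{-4 + 81 \left(- 6 \sqrt{22}\right)}{2} = \frac{-4 - 486 \sqrt{22}}{2} = -2 - 243 \sqrt{22} \approx -1141.8$)
$P + a = \sqrt{11423} - \left(2 + 243 \sqrt{22}\right) = -2 + \sqrt{11423} - 243 \sqrt{22}$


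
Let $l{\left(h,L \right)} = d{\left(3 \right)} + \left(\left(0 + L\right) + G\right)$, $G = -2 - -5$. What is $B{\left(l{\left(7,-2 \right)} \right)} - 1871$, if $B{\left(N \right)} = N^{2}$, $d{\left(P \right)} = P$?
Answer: $-1855$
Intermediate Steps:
$G = 3$ ($G = -2 + 5 = 3$)
$l{\left(h,L \right)} = 6 + L$ ($l{\left(h,L \right)} = 3 + \left(\left(0 + L\right) + 3\right) = 3 + \left(L + 3\right) = 3 + \left(3 + L\right) = 6 + L$)
$B{\left(l{\left(7,-2 \right)} \right)} - 1871 = \left(6 - 2\right)^{2} - 1871 = 4^{2} - 1871 = 16 - 1871 = -1855$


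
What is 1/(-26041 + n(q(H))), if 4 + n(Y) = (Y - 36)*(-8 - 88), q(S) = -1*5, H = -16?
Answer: -1/22109 ≈ -4.5230e-5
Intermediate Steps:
q(S) = -5
n(Y) = 3452 - 96*Y (n(Y) = -4 + (Y - 36)*(-8 - 88) = -4 + (-36 + Y)*(-96) = -4 + (3456 - 96*Y) = 3452 - 96*Y)
1/(-26041 + n(q(H))) = 1/(-26041 + (3452 - 96*(-5))) = 1/(-26041 + (3452 + 480)) = 1/(-26041 + 3932) = 1/(-22109) = -1/22109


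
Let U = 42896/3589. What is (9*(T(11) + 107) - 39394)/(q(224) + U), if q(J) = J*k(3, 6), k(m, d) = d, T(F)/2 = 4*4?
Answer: -19556461/695216 ≈ -28.130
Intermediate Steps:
T(F) = 32 (T(F) = 2*(4*4) = 2*16 = 32)
U = 42896/3589 (U = 42896*(1/3589) = 42896/3589 ≈ 11.952)
q(J) = 6*J (q(J) = J*6 = 6*J)
(9*(T(11) + 107) - 39394)/(q(224) + U) = (9*(32 + 107) - 39394)/(6*224 + 42896/3589) = (9*139 - 39394)/(1344 + 42896/3589) = (1251 - 39394)/(4866512/3589) = -38143*3589/4866512 = -19556461/695216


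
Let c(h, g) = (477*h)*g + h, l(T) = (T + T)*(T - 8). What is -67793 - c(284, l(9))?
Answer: -2506501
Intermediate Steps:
l(T) = 2*T*(-8 + T) (l(T) = (2*T)*(-8 + T) = 2*T*(-8 + T))
c(h, g) = h + 477*g*h (c(h, g) = 477*g*h + h = h + 477*g*h)
-67793 - c(284, l(9)) = -67793 - 284*(1 + 477*(2*9*(-8 + 9))) = -67793 - 284*(1 + 477*(2*9*1)) = -67793 - 284*(1 + 477*18) = -67793 - 284*(1 + 8586) = -67793 - 284*8587 = -67793 - 1*2438708 = -67793 - 2438708 = -2506501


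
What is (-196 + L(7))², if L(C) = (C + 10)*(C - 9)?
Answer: 52900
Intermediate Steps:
L(C) = (-9 + C)*(10 + C) (L(C) = (10 + C)*(-9 + C) = (-9 + C)*(10 + C))
(-196 + L(7))² = (-196 + (-90 + 7 + 7²))² = (-196 + (-90 + 7 + 49))² = (-196 - 34)² = (-230)² = 52900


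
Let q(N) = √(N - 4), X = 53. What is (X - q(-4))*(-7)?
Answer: -371 + 14*I*√2 ≈ -371.0 + 19.799*I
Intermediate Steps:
q(N) = √(-4 + N)
(X - q(-4))*(-7) = (53 - √(-4 - 4))*(-7) = (53 - √(-8))*(-7) = (53 - 2*I*√2)*(-7) = -371 + 14*I*√2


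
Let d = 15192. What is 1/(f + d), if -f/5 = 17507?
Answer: -1/72343 ≈ -1.3823e-5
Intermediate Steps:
f = -87535 (f = -5*17507 = -87535)
1/(f + d) = 1/(-87535 + 15192) = 1/(-72343) = -1/72343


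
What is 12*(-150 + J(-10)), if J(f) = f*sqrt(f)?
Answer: -1800 - 120*I*sqrt(10) ≈ -1800.0 - 379.47*I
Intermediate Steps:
J(f) = f**(3/2)
12*(-150 + J(-10)) = 12*(-150 + (-10)**(3/2)) = 12*(-150 - 10*I*sqrt(10)) = -1800 - 120*I*sqrt(10)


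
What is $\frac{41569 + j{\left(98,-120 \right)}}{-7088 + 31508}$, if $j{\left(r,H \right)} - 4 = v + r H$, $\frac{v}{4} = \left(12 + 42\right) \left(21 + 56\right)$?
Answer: $\frac{9289}{4884} \approx 1.9019$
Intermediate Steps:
$v = 16632$ ($v = 4 \left(12 + 42\right) \left(21 + 56\right) = 4 \cdot 54 \cdot 77 = 4 \cdot 4158 = 16632$)
$j{\left(r,H \right)} = 16636 + H r$ ($j{\left(r,H \right)} = 4 + \left(16632 + r H\right) = 4 + \left(16632 + H r\right) = 16636 + H r$)
$\frac{41569 + j{\left(98,-120 \right)}}{-7088 + 31508} = \frac{41569 + \left(16636 - 11760\right)}{-7088 + 31508} = \frac{41569 + \left(16636 - 11760\right)}{24420} = \left(41569 + 4876\right) \frac{1}{24420} = 46445 \cdot \frac{1}{24420} = \frac{9289}{4884}$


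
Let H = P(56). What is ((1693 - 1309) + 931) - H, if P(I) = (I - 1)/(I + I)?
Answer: 147225/112 ≈ 1314.5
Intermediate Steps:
P(I) = (-1 + I)/(2*I) (P(I) = (-1 + I)/((2*I)) = (-1 + I)*(1/(2*I)) = (-1 + I)/(2*I))
H = 55/112 (H = (½)*(-1 + 56)/56 = (½)*(1/56)*55 = 55/112 ≈ 0.49107)
((1693 - 1309) + 931) - H = ((1693 - 1309) + 931) - 1*55/112 = (384 + 931) - 55/112 = 1315 - 55/112 = 147225/112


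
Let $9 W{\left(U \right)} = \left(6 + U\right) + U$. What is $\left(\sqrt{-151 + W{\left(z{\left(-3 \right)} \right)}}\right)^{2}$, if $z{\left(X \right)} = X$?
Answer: $-151$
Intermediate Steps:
$W{\left(U \right)} = \frac{2}{3} + \frac{2 U}{9}$ ($W{\left(U \right)} = \frac{\left(6 + U\right) + U}{9} = \frac{6 + 2 U}{9} = \frac{2}{3} + \frac{2 U}{9}$)
$\left(\sqrt{-151 + W{\left(z{\left(-3 \right)} \right)}}\right)^{2} = \left(\sqrt{-151 + \left(\frac{2}{3} + \frac{2}{9} \left(-3\right)\right)}\right)^{2} = \left(\sqrt{-151 + \left(\frac{2}{3} - \frac{2}{3}\right)}\right)^{2} = \left(\sqrt{-151 + 0}\right)^{2} = \left(\sqrt{-151}\right)^{2} = \left(i \sqrt{151}\right)^{2} = -151$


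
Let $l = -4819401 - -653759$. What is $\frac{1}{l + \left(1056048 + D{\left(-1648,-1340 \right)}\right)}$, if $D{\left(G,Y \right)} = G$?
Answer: $- \frac{1}{3111242} \approx -3.2141 \cdot 10^{-7}$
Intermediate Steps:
$l = -4165642$ ($l = -4819401 + 653759 = -4165642$)
$\frac{1}{l + \left(1056048 + D{\left(-1648,-1340 \right)}\right)} = \frac{1}{-4165642 + \left(1056048 - 1648\right)} = \frac{1}{-4165642 + 1054400} = \frac{1}{-3111242} = - \frac{1}{3111242}$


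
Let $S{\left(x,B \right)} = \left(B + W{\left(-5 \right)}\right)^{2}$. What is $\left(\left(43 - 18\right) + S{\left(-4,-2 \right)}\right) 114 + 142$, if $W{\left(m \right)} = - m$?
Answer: $4018$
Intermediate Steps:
$S{\left(x,B \right)} = \left(5 + B\right)^{2}$ ($S{\left(x,B \right)} = \left(B - -5\right)^{2} = \left(B + 5\right)^{2} = \left(5 + B\right)^{2}$)
$\left(\left(43 - 18\right) + S{\left(-4,-2 \right)}\right) 114 + 142 = \left(\left(43 - 18\right) + \left(5 - 2\right)^{2}\right) 114 + 142 = \left(25 + 3^{2}\right) 114 + 142 = \left(25 + 9\right) 114 + 142 = 34 \cdot 114 + 142 = 3876 + 142 = 4018$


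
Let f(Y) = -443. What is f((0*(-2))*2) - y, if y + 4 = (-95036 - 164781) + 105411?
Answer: 153967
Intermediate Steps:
y = -154410 (y = -4 + ((-95036 - 164781) + 105411) = -4 + (-259817 + 105411) = -4 - 154406 = -154410)
f((0*(-2))*2) - y = -443 - 1*(-154410) = -443 + 154410 = 153967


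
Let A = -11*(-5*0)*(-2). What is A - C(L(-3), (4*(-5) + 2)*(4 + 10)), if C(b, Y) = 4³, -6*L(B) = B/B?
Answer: -64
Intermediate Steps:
L(B) = -⅙ (L(B) = -B/(6*B) = -⅙*1 = -⅙)
C(b, Y) = 64
A = 0 (A = -0*(-2) = -11*0 = 0)
A - C(L(-3), (4*(-5) + 2)*(4 + 10)) = 0 - 1*64 = 0 - 64 = -64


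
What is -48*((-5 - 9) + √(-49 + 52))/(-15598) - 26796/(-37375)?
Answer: 196424004/291487625 + 24*√3/7799 ≈ 0.67920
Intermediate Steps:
-48*((-5 - 9) + √(-49 + 52))/(-15598) - 26796/(-37375) = -48*(-14 + √3)*(-1/15598) - 26796*(-1/37375) = (672 - 48*√3)*(-1/15598) + 26796/37375 = (-336/7799 + 24*√3/7799) + 26796/37375 = 196424004/291487625 + 24*√3/7799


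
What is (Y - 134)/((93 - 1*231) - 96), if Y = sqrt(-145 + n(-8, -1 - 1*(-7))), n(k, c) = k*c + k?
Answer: 67/117 - I*sqrt(201)/234 ≈ 0.57265 - 0.060587*I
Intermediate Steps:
n(k, c) = k + c*k (n(k, c) = c*k + k = k + c*k)
Y = I*sqrt(201) (Y = sqrt(-145 - 8*(1 + (-1 - 1*(-7)))) = sqrt(-145 - 8*(1 + (-1 + 7))) = sqrt(-145 - 8*(1 + 6)) = sqrt(-145 - 8*7) = sqrt(-145 - 56) = sqrt(-201) = I*sqrt(201) ≈ 14.177*I)
(Y - 134)/((93 - 1*231) - 96) = (I*sqrt(201) - 134)/((93 - 1*231) - 96) = (-134 + I*sqrt(201))/((93 - 231) - 96) = (-134 + I*sqrt(201))/(-138 - 96) = (-134 + I*sqrt(201))/(-234) = (-134 + I*sqrt(201))*(-1/234) = 67/117 - I*sqrt(201)/234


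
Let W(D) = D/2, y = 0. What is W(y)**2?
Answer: 0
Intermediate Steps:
W(D) = D/2 (W(D) = D*(1/2) = D/2)
W(y)**2 = ((1/2)*0)**2 = 0**2 = 0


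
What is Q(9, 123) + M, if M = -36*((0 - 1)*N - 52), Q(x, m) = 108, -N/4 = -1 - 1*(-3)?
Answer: 1692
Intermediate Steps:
N = -8 (N = -4*(-1 - 1*(-3)) = -4*(-1 + 3) = -4*2 = -8)
M = 1584 (M = -36*((0 - 1)*(-8) - 52) = -36*(-1*(-8) - 52) = -36*(8 - 52) = -36*(-44) = 1584)
Q(9, 123) + M = 108 + 1584 = 1692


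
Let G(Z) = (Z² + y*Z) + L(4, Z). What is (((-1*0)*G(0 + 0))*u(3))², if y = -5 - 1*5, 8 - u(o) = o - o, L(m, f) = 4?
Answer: 0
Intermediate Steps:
u(o) = 8 (u(o) = 8 - (o - o) = 8 - 1*0 = 8 + 0 = 8)
y = -10 (y = -5 - 5 = -10)
G(Z) = 4 + Z² - 10*Z (G(Z) = (Z² - 10*Z) + 4 = 4 + Z² - 10*Z)
(((-1*0)*G(0 + 0))*u(3))² = (((-1*0)*(4 + (0 + 0)² - 10*(0 + 0)))*8)² = ((0*(4 + 0² - 10*0))*8)² = ((0*(4 + 0 + 0))*8)² = ((0*4)*8)² = (0*8)² = 0² = 0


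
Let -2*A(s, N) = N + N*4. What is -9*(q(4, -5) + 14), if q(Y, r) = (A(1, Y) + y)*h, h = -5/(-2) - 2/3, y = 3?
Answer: -21/2 ≈ -10.500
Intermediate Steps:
A(s, N) = -5*N/2 (A(s, N) = -(N + N*4)/2 = -(N + 4*N)/2 = -5*N/2)
h = 11/6 (h = -5*(-½) - 2*⅓ = 5/2 - ⅔ = 11/6 ≈ 1.8333)
q(Y, r) = 11/2 - 55*Y/12 (q(Y, r) = (-5*Y/2 + 3)*(11/6) = (3 - 5*Y/2)*(11/6) = 11/2 - 55*Y/12)
-9*(q(4, -5) + 14) = -9*((11/2 - 55/12*4) + 14) = -9*((11/2 - 55/3) + 14) = -9*(-77/6 + 14) = -9*7/6 = -21/2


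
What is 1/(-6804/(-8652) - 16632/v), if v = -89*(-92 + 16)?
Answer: -174173/291303 ≈ -0.59791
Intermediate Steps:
v = 6764 (v = -89*(-76) = 6764)
1/(-6804/(-8652) - 16632/v) = 1/(-6804/(-8652) - 16632/6764) = 1/(-6804*(-1/8652) - 16632*1/6764) = 1/(81/103 - 4158/1691) = 1/(-291303/174173) = -174173/291303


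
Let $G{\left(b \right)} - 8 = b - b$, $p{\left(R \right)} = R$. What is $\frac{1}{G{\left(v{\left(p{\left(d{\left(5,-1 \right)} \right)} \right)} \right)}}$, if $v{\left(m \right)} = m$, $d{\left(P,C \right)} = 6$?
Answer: $\frac{1}{8} \approx 0.125$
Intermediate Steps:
$G{\left(b \right)} = 8$ ($G{\left(b \right)} = 8 + \left(b - b\right) = 8 + 0 = 8$)
$\frac{1}{G{\left(v{\left(p{\left(d{\left(5,-1 \right)} \right)} \right)} \right)}} = \frac{1}{8}$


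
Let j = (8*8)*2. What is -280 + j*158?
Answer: 19944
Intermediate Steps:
j = 128 (j = 64*2 = 128)
-280 + j*158 = -280 + 128*158 = -280 + 20224 = 19944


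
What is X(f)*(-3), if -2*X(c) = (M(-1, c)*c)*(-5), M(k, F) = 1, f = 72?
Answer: -540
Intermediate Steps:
X(c) = 5*c/2 (X(c) = -1*c*(-5)/2 = -c*(-5)/2 = -(-5)*c/2 = 5*c/2)
X(f)*(-3) = ((5/2)*72)*(-3) = 180*(-3) = -540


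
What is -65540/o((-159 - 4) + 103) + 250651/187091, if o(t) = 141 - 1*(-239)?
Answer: -608334838/3554729 ≈ -171.13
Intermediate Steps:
o(t) = 380 (o(t) = 141 + 239 = 380)
-65540/o((-159 - 4) + 103) + 250651/187091 = -65540/380 + 250651/187091 = -65540*1/380 + 250651*(1/187091) = -3277/19 + 250651/187091 = -608334838/3554729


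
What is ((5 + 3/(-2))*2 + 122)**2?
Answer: 16641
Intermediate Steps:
((5 + 3/(-2))*2 + 122)**2 = ((5 + 3*(-1/2))*2 + 122)**2 = ((5 - 3/2)*2 + 122)**2 = ((7/2)*2 + 122)**2 = (7 + 122)**2 = 129**2 = 16641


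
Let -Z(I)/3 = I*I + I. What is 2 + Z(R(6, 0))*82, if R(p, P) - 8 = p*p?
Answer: -487078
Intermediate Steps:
R(p, P) = 8 + p**2 (R(p, P) = 8 + p*p = 8 + p**2)
Z(I) = -3*I - 3*I**2 (Z(I) = -3*(I*I + I) = -3*(I**2 + I) = -3*(I + I**2) = -3*I - 3*I**2)
2 + Z(R(6, 0))*82 = 2 - 3*(8 + 6**2)*(1 + (8 + 6**2))*82 = 2 - 3*(8 + 36)*(1 + (8 + 36))*82 = 2 - 3*44*(1 + 44)*82 = 2 - 3*44*45*82 = 2 - 5940*82 = 2 - 487080 = -487078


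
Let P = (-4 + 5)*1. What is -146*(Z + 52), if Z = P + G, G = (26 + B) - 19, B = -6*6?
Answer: -3504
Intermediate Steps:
B = -36
P = 1 (P = 1*1 = 1)
G = -29 (G = (26 - 36) - 19 = -10 - 19 = -29)
Z = -28 (Z = 1 - 29 = -28)
-146*(Z + 52) = -146*(-28 + 52) = -146*24 = -3504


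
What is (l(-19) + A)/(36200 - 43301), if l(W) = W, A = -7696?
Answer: 7715/7101 ≈ 1.0865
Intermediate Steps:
(l(-19) + A)/(36200 - 43301) = (-19 - 7696)/(36200 - 43301) = -7715/(-7101) = -7715*(-1/7101) = 7715/7101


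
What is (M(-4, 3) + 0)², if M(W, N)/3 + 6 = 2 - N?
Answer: 441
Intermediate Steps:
M(W, N) = -12 - 3*N (M(W, N) = -18 + 3*(2 - N) = -18 + (6 - 3*N) = -12 - 3*N)
(M(-4, 3) + 0)² = ((-12 - 3*3) + 0)² = ((-12 - 9) + 0)² = (-21 + 0)² = (-21)² = 441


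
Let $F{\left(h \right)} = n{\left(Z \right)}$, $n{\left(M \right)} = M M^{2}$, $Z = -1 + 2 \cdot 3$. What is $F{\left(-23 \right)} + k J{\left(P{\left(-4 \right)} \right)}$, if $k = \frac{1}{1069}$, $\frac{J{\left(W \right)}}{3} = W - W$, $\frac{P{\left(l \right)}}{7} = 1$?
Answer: $125$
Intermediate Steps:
$P{\left(l \right)} = 7$ ($P{\left(l \right)} = 7 \cdot 1 = 7$)
$J{\left(W \right)} = 0$ ($J{\left(W \right)} = 3 \left(W - W\right) = 3 \cdot 0 = 0$)
$Z = 5$ ($Z = -1 + 6 = 5$)
$n{\left(M \right)} = M^{3}$
$F{\left(h \right)} = 125$ ($F{\left(h \right)} = 5^{3} = 125$)
$k = \frac{1}{1069} \approx 0.00093545$
$F{\left(-23 \right)} + k J{\left(P{\left(-4 \right)} \right)} = 125 + \frac{1}{1069} \cdot 0 = 125 + 0 = 125$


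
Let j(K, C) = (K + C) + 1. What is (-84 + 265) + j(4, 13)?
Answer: 199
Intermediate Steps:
j(K, C) = 1 + C + K (j(K, C) = (C + K) + 1 = 1 + C + K)
(-84 + 265) + j(4, 13) = (-84 + 265) + (1 + 13 + 4) = 181 + 18 = 199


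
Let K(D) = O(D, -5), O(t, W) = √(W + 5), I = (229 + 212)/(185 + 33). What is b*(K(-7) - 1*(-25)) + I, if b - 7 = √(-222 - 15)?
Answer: 38591/218 + 25*I*√237 ≈ 177.02 + 384.87*I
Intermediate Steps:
b = 7 + I*√237 (b = 7 + √(-222 - 15) = 7 + √(-237) = 7 + I*√237 ≈ 7.0 + 15.395*I)
I = 441/218 ≈ 2.0229
O(t, W) = √(5 + W)
K(D) = 0 (K(D) = √(5 - 5) = √0 = 0)
b*(K(-7) - 1*(-25)) + I = (7 + I*√237)*(0 - 1*(-25)) + 441/218 = (7 + I*√237)*(0 + 25) + 441/218 = (7 + I*√237)*25 + 441/218 = (175 + 25*I*√237) + 441/218 = 38591/218 + 25*I*√237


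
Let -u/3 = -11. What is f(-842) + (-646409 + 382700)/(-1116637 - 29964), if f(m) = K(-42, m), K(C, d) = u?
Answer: 38101542/1146601 ≈ 33.230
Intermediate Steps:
u = 33 (u = -3*(-11) = 33)
K(C, d) = 33
f(m) = 33
f(-842) + (-646409 + 382700)/(-1116637 - 29964) = 33 + (-646409 + 382700)/(-1116637 - 29964) = 33 - 263709/(-1146601) = 33 - 263709*(-1/1146601) = 33 + 263709/1146601 = 38101542/1146601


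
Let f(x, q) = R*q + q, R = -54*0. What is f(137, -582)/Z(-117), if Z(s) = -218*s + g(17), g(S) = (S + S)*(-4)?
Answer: -291/12685 ≈ -0.022940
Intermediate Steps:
g(S) = -8*S (g(S) = (2*S)*(-4) = -8*S)
R = 0
f(x, q) = q (f(x, q) = 0*q + q = 0 + q = q)
Z(s) = -136 - 218*s (Z(s) = -218*s - 8*17 = -218*s - 136 = -136 - 218*s)
f(137, -582)/Z(-117) = -582/(-136 - 218*(-117)) = -582/(-136 + 25506) = -582/25370 = -582*1/25370 = -291/12685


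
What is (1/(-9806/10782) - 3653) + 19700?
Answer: 78673050/4903 ≈ 16046.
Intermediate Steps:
(1/(-9806/10782) - 3653) + 19700 = (1/(-9806*1/10782) - 3653) + 19700 = (1/(-4903/5391) - 3653) + 19700 = (-5391/4903 - 3653) + 19700 = -17916050/4903 + 19700 = 78673050/4903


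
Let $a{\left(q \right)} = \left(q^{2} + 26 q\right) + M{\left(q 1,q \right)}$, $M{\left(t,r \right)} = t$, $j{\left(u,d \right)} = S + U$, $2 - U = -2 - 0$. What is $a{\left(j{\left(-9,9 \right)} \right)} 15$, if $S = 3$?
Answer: $3570$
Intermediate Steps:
$U = 4$ ($U = 2 - \left(-2 - 0\right) = 2 - \left(-2 + 0\right) = 2 - -2 = 2 + 2 = 4$)
$j{\left(u,d \right)} = 7$ ($j{\left(u,d \right)} = 3 + 4 = 7$)
$a{\left(q \right)} = q^{2} + 27 q$ ($a{\left(q \right)} = \left(q^{2} + 26 q\right) + q 1 = \left(q^{2} + 26 q\right) + q = q^{2} + 27 q$)
$a{\left(j{\left(-9,9 \right)} \right)} 15 = 7 \left(27 + 7\right) 15 = 7 \cdot 34 \cdot 15 = 238 \cdot 15 = 3570$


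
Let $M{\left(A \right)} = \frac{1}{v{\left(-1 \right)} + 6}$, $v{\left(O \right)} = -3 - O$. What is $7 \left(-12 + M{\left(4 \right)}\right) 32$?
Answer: $-2632$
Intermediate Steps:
$M{\left(A \right)} = \frac{1}{4}$ ($M{\left(A \right)} = \frac{1}{\left(-3 - -1\right) + 6} = \frac{1}{\left(-3 + 1\right) + 6} = \frac{1}{-2 + 6} = \frac{1}{4}$)
$7 \left(-12 + M{\left(4 \right)}\right) 32 = 7 \left(-12 + \frac{1}{4}\right) 32 = 7 \left(- \frac{47}{4}\right) 32 = \left(- \frac{329}{4}\right) 32 = -2632$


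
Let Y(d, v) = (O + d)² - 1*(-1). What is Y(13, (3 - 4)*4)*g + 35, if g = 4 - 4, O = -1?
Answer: 35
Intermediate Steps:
g = 0
Y(d, v) = 1 + (-1 + d)² (Y(d, v) = (-1 + d)² - 1*(-1) = (-1 + d)² + 1 = 1 + (-1 + d)²)
Y(13, (3 - 4)*4)*g + 35 = (1 + (-1 + 13)²)*0 + 35 = (1 + 12²)*0 + 35 = (1 + 144)*0 + 35 = 145*0 + 35 = 0 + 35 = 35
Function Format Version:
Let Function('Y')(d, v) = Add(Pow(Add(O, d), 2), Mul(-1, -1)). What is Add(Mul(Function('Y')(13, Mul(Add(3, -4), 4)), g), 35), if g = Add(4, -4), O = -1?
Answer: 35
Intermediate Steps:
g = 0
Function('Y')(d, v) = Add(1, Pow(Add(-1, d), 2)) (Function('Y')(d, v) = Add(Pow(Add(-1, d), 2), Mul(-1, -1)) = Add(Pow(Add(-1, d), 2), 1) = Add(1, Pow(Add(-1, d), 2)))
Add(Mul(Function('Y')(13, Mul(Add(3, -4), 4)), g), 35) = Add(Mul(Add(1, Pow(Add(-1, 13), 2)), 0), 35) = Add(Mul(Add(1, Pow(12, 2)), 0), 35) = Add(Mul(Add(1, 144), 0), 35) = Add(Mul(145, 0), 35) = Add(0, 35) = 35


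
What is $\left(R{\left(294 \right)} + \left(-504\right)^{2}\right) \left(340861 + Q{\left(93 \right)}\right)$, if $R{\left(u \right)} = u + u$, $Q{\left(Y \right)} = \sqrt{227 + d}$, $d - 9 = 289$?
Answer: $86784574044 + 1273020 \sqrt{21} \approx 8.679 \cdot 10^{10}$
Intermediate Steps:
$d = 298$ ($d = 9 + 289 = 298$)
$Q{\left(Y \right)} = 5 \sqrt{21}$ ($Q{\left(Y \right)} = \sqrt{227 + 298} = \sqrt{525} = 5 \sqrt{21}$)
$R{\left(u \right)} = 2 u$
$\left(R{\left(294 \right)} + \left(-504\right)^{2}\right) \left(340861 + Q{\left(93 \right)}\right) = \left(2 \cdot 294 + \left(-504\right)^{2}\right) \left(340861 + 5 \sqrt{21}\right) = \left(588 + 254016\right) \left(340861 + 5 \sqrt{21}\right) = 254604 \left(340861 + 5 \sqrt{21}\right) = 86784574044 + 1273020 \sqrt{21}$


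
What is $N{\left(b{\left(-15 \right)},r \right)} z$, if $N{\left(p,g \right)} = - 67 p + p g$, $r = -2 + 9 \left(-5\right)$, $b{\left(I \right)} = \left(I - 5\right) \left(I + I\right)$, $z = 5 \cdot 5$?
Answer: $-1710000$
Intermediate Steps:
$z = 25$
$b{\left(I \right)} = 2 I \left(-5 + I\right)$ ($b{\left(I \right)} = \left(-5 + I\right) 2 I = 2 I \left(-5 + I\right)$)
$r = -47$ ($r = -2 - 45 = -47$)
$N{\left(p,g \right)} = - 67 p + g p$
$N{\left(b{\left(-15 \right)},r \right)} z = 2 \left(-15\right) \left(-5 - 15\right) \left(-67 - 47\right) 25 = 2 \left(-15\right) \left(-20\right) \left(-114\right) 25 = 600 \left(-114\right) 25 = \left(-68400\right) 25 = -1710000$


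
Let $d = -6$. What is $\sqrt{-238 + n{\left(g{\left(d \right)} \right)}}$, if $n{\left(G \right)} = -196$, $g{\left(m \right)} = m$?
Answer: $i \sqrt{434} \approx 20.833 i$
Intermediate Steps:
$\sqrt{-238 + n{\left(g{\left(d \right)} \right)}} = \sqrt{-238 - 196} = \sqrt{-434} = i \sqrt{434}$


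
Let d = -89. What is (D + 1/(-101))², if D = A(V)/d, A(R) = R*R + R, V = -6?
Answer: 9728161/80802121 ≈ 0.12039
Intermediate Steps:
A(R) = R + R² (A(R) = R² + R = R + R²)
D = -30/89 (D = -6*(1 - 6)/(-89) = -6*(-5)*(-1/89) = 30*(-1/89) = -30/89 ≈ -0.33708)
(D + 1/(-101))² = (-30/89 + 1/(-101))² = (-30/89 - 1/101)² = (-3119/8989)² = 9728161/80802121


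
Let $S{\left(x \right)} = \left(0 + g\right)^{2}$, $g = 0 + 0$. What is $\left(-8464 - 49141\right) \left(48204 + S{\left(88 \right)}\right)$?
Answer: $-2776791420$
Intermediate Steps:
$g = 0$
$S{\left(x \right)} = 0$ ($S{\left(x \right)} = \left(0 + 0\right)^{2} = 0^{2} = 0$)
$\left(-8464 - 49141\right) \left(48204 + S{\left(88 \right)}\right) = \left(-8464 - 49141\right) \left(48204 + 0\right) = \left(-57605\right) 48204 = -2776791420$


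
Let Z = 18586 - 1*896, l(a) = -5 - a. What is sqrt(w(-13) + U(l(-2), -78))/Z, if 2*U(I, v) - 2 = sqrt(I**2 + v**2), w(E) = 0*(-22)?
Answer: sqrt(4 + 6*sqrt(677))/35380 ≈ 0.00035765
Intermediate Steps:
Z = 17690 (Z = 18586 - 896 = 17690)
w(E) = 0
U(I, v) = 1 + sqrt(I**2 + v**2)/2
sqrt(w(-13) + U(l(-2), -78))/Z = sqrt(0 + (1 + sqrt((-5 - 1*(-2))**2 + (-78)**2)/2))/17690 = sqrt(0 + (1 + sqrt((-5 + 2)**2 + 6084)/2))*(1/17690) = sqrt(0 + (1 + sqrt((-3)**2 + 6084)/2))*(1/17690) = sqrt(0 + (1 + sqrt(9 + 6084)/2))*(1/17690) = sqrt(0 + (1 + sqrt(6093)/2))*(1/17690) = sqrt(0 + (1 + (3*sqrt(677))/2))*(1/17690) = sqrt(0 + (1 + 3*sqrt(677)/2))*(1/17690) = sqrt(1 + 3*sqrt(677)/2)*(1/17690) = sqrt(1 + 3*sqrt(677)/2)/17690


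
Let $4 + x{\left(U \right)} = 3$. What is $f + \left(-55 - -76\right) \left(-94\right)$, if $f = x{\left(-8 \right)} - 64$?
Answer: $-2039$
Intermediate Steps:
$x{\left(U \right)} = -1$ ($x{\left(U \right)} = -4 + 3 = -1$)
$f = -65$ ($f = -1 - 64 = -65$)
$f + \left(-55 - -76\right) \left(-94\right) = -65 + \left(-55 - -76\right) \left(-94\right) = -65 + \left(-55 + 76\right) \left(-94\right) = -65 + 21 \left(-94\right) = -65 - 1974 = -2039$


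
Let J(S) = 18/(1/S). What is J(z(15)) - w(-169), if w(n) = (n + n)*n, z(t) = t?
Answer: -56852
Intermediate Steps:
J(S) = 18*S
w(n) = 2*n² (w(n) = (2*n)*n = 2*n²)
J(z(15)) - w(-169) = 18*15 - 2*(-169)² = 270 - 2*28561 = 270 - 1*57122 = 270 - 57122 = -56852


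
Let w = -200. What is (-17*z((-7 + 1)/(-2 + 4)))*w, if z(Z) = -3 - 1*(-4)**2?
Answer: -64600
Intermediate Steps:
z(Z) = -19 (z(Z) = -3 - 1*16 = -3 - 16 = -19)
(-17*z((-7 + 1)/(-2 + 4)))*w = -17*(-19)*(-200) = 323*(-200) = -64600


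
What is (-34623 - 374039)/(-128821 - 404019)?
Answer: 204331/266420 ≈ 0.76695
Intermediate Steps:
(-34623 - 374039)/(-128821 - 404019) = -408662/(-532840) = -408662*(-1/532840) = 204331/266420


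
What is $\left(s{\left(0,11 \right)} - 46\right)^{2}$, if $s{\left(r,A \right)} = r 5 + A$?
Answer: $1225$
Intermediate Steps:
$s{\left(r,A \right)} = A + 5 r$ ($s{\left(r,A \right)} = 5 r + A = A + 5 r$)
$\left(s{\left(0,11 \right)} - 46\right)^{2} = \left(\left(11 + 5 \cdot 0\right) - 46\right)^{2} = \left(\left(11 + 0\right) - 46\right)^{2} = \left(11 - 46\right)^{2} = \left(-35\right)^{2} = 1225$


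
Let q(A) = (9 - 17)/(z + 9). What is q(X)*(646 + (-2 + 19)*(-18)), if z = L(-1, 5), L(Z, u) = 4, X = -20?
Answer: -2720/13 ≈ -209.23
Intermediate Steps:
z = 4
q(A) = -8/13 (q(A) = (9 - 17)/(4 + 9) = -8/13)
q(X)*(646 + (-2 + 19)*(-18)) = -8*(646 + (-2 + 19)*(-18))/13 = -8*(646 + 17*(-18))/13 = -8*(646 - 306)/13 = -8/13*340 = -2720/13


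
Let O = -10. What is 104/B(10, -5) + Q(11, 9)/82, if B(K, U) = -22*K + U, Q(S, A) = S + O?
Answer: -8303/18450 ≈ -0.45003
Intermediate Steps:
Q(S, A) = -10 + S (Q(S, A) = S - 10 = -10 + S)
B(K, U) = U - 22*K
104/B(10, -5) + Q(11, 9)/82 = 104/(-5 - 22*10) + (-10 + 11)/82 = 104/(-5 - 220) + 1*(1/82) = 104/(-225) + 1/82 = 104*(-1/225) + 1/82 = -104/225 + 1/82 = -8303/18450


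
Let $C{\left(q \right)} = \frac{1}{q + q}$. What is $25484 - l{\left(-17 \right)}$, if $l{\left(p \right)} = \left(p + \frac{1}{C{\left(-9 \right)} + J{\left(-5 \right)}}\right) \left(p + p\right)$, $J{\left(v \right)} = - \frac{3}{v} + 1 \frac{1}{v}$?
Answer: $\frac{775146}{31} \approx 25005.0$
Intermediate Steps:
$J{\left(v \right)} = - \frac{2}{v}$ ($J{\left(v \right)} = - \frac{3}{v} + \frac{1}{v} = - \frac{2}{v}$)
$C{\left(q \right)} = \frac{1}{2 q}$
$l{\left(p \right)} = 2 p \left(\frac{90}{31} + p\right)$ ($l{\left(p \right)} = \left(p + \frac{1}{\frac{1}{2 \left(-9\right)} - \frac{2}{-5}}\right) \left(p + p\right) = \left(p + \frac{1}{\frac{1}{2} \left(- \frac{1}{9}\right) - - \frac{2}{5}}\right) 2 p = \left(p + \frac{1}{- \frac{1}{18} + \frac{2}{5}}\right) 2 p = \left(p + \frac{1}{\frac{31}{90}}\right) 2 p = \left(p + \frac{90}{31}\right) 2 p = \left(\frac{90}{31} + p\right) 2 p = 2 p \left(\frac{90}{31} + p\right)$)
$25484 - l{\left(-17 \right)} = 25484 - \frac{2}{31} \left(-17\right) \left(90 + 31 \left(-17\right)\right) = 25484 - \frac{2}{31} \left(-17\right) \left(90 - 527\right) = 25484 - \frac{2}{31} \left(-17\right) \left(-437\right) = 25484 - \frac{14858}{31} = \frac{775146}{31}$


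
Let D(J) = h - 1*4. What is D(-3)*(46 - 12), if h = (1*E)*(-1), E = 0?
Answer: -136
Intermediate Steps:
h = 0 (h = (1*0)*(-1) = 0*(-1) = 0)
D(J) = -4 (D(J) = 0 - 1*4 = 0 - 4 = -4)
D(-3)*(46 - 12) = -4*(46 - 12) = -4*34 = -136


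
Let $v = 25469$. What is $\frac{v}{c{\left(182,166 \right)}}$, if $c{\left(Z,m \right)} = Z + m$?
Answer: $\frac{25469}{348} \approx 73.187$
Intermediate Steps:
$\frac{v}{c{\left(182,166 \right)}} = \frac{25469}{182 + 166} = \frac{25469}{348}$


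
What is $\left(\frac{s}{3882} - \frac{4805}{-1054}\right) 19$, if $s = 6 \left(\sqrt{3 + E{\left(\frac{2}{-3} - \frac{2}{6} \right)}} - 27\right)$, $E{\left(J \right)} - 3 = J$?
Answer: $\frac{1887973}{21998} + \frac{19 \sqrt{5}}{647} \approx 85.89$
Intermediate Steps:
$E{\left(J \right)} = 3 + J$
$s = -162 + 6 \sqrt{5}$ ($s = 6 \left(\sqrt{3 + \left(3 + \left(\frac{2}{-3} - \frac{2}{6}\right)\right)} - 27\right) = 6 \left(\sqrt{3 + \left(3 + \left(2 \left(- \frac{1}{3}\right) - \frac{1}{3}\right)\right)} - 27\right) = 6 \left(\sqrt{3 + \left(3 - 1\right)} - 27\right) = 6 \left(\sqrt{3 + 2} - 27\right) = 6 \left(\sqrt{5} - 27\right) = 6 \left(-27 + \sqrt{5}\right) = -162 + 6 \sqrt{5} \approx -148.58$)
$\left(\frac{s}{3882} - \frac{4805}{-1054}\right) 19 = \left(\frac{-162 + 6 \sqrt{5}}{3882} - \frac{4805}{-1054}\right) 19 = \left(\left(-162 + 6 \sqrt{5}\right) \frac{1}{3882} - - \frac{155}{34}\right) 19 = \left(\left(- \frac{27}{647} + \frac{\sqrt{5}}{647}\right) + \frac{155}{34}\right) 19 = \left(\frac{99367}{21998} + \frac{\sqrt{5}}{647}\right) 19 = \frac{1887973}{21998} + \frac{19 \sqrt{5}}{647}$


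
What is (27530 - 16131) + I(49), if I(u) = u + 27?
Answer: 11475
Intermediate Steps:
I(u) = 27 + u
(27530 - 16131) + I(49) = (27530 - 16131) + (27 + 49) = 11399 + 76 = 11475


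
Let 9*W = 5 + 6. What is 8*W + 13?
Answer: 205/9 ≈ 22.778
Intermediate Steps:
W = 11/9 (W = (5 + 6)/9 = (1/9)*11 = 11/9 ≈ 1.2222)
8*W + 13 = 8*(11/9) + 13 = 88/9 + 13 = 205/9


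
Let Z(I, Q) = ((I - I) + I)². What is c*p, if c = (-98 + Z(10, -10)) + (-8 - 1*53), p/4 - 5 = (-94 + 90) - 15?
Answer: 3304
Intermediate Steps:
Z(I, Q) = I² (Z(I, Q) = (0 + I)² = I²)
p = -56 (p = 20 + 4*((-94 + 90) - 15) = 20 + 4*(-4 - 15) = 20 + 4*(-19) = 20 - 76 = -56)
c = -59 (c = (-98 + 10²) + (-8 - 1*53) = (-98 + 100) + (-8 - 53) = 2 - 61 = -59)
c*p = -59*(-56) = 3304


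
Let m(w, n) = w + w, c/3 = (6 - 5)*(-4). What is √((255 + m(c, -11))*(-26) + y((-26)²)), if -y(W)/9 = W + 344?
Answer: I*√15186 ≈ 123.23*I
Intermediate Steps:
c = -12 (c = 3*((6 - 5)*(-4)) = 3*(1*(-4)) = 3*(-4) = -12)
m(w, n) = 2*w
y(W) = -3096 - 9*W (y(W) = -9*(W + 344) = -9*(344 + W) = -3096 - 9*W)
√((255 + m(c, -11))*(-26) + y((-26)²)) = √((255 + 2*(-12))*(-26) + (-3096 - 9*(-26)²)) = √((255 - 24)*(-26) + (-3096 - 9*676)) = √(231*(-26) + (-3096 - 6084)) = √(-6006 - 9180) = √(-15186) = I*√15186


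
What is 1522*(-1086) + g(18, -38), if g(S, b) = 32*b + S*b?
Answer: -1654792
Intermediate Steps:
1522*(-1086) + g(18, -38) = 1522*(-1086) - 38*(32 + 18) = -1652892 - 38*50 = -1652892 - 1900 = -1654792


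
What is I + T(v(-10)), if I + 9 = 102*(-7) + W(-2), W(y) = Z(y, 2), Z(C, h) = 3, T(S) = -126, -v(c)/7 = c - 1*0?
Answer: -846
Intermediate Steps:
v(c) = -7*c (v(c) = -7*(c - 1*0) = -7*(c + 0) = -7*c)
W(y) = 3
I = -720 (I = -9 + (102*(-7) + 3) = -9 + (-714 + 3) = -9 - 711 = -720)
I + T(v(-10)) = -720 - 126 = -846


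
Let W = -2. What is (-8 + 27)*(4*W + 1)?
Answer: -133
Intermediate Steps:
(-8 + 27)*(4*W + 1) = (-8 + 27)*(4*(-2) + 1) = 19*(-8 + 1) = 19*(-7) = -133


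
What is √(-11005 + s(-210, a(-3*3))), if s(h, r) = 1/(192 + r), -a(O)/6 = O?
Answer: I*√665978334/246 ≈ 104.9*I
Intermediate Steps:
a(O) = -6*O
√(-11005 + s(-210, a(-3*3))) = √(-11005 + 1/(192 - (-18)*3)) = √(-11005 + 1/(192 - 6*(-9))) = √(-11005 + 1/(192 + 54)) = √(-11005 + 1/246) = √(-2707229/246) = I*√665978334/246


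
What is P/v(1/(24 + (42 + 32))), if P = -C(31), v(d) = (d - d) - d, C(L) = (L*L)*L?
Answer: 2919518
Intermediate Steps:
C(L) = L³ (C(L) = L²*L = L³)
v(d) = -d (v(d) = 0 - d = -d)
P = -29791 (P = -1*31³ = -1*29791 = -29791)
P/v(1/(24 + (42 + 32))) = -29791/((-1/(24 + (42 + 32)))) = -29791/((-1/(24 + 74))) = -29791/((-1/98)) = -29791/((-1*1/98)) = -29791/(-1/98) = -29791*(-98) = 2919518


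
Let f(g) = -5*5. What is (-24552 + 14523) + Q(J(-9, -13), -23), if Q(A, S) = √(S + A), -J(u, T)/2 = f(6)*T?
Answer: -10029 + I*√673 ≈ -10029.0 + 25.942*I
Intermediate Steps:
f(g) = -25
J(u, T) = 50*T (J(u, T) = -(-50)*T = 50*T)
Q(A, S) = √(A + S)
(-24552 + 14523) + Q(J(-9, -13), -23) = (-24552 + 14523) + √(50*(-13) - 23) = -10029 + √(-650 - 23) = -10029 + √(-673) = -10029 + I*√673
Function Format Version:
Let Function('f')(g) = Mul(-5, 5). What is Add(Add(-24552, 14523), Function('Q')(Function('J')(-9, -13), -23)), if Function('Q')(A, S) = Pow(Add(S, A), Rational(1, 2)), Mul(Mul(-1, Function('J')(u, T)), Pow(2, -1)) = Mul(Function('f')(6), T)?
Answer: Add(-10029, Mul(I, Pow(673, Rational(1, 2)))) ≈ Add(-10029., Mul(25.942, I))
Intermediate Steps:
Function('f')(g) = -25
Function('J')(u, T) = Mul(50, T) (Function('J')(u, T) = Mul(-2, Mul(-25, T)) = Mul(50, T))
Function('Q')(A, S) = Pow(Add(A, S), Rational(1, 2))
Add(Add(-24552, 14523), Function('Q')(Function('J')(-9, -13), -23)) = Add(Add(-24552, 14523), Pow(Add(Mul(50, -13), -23), Rational(1, 2))) = Add(-10029, Pow(Add(-650, -23), Rational(1, 2))) = Add(-10029, Pow(-673, Rational(1, 2))) = Add(-10029, Mul(I, Pow(673, Rational(1, 2))))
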